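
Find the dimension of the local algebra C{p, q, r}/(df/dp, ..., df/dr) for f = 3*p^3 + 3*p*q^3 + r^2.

7

The Hessian of f at 0 has rank 1. Corank 2; j^3 = 3*p^3 is a perfect cube, so E-series; the 4-jet and mu = 7 give E_7.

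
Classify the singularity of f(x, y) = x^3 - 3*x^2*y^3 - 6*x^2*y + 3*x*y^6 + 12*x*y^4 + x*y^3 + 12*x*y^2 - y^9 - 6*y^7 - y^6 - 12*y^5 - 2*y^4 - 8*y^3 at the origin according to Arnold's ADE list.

E7

The Hessian of f at 0 has rank 0. Corank 2; j^3 = (x - 2*y)^3 is a perfect cube, so E-series; the 4-jet and mu = 7 give E_7.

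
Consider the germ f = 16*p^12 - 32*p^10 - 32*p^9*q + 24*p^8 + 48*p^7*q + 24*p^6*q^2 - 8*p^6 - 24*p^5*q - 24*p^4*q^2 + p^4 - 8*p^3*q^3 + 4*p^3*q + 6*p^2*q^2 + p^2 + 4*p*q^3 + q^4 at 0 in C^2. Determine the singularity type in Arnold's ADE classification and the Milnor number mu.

The Hessian of f at 0 has rank 1. Corank 1: A-series; mu = 3 gives A_3.

Type A3, Milnor number mu = 3.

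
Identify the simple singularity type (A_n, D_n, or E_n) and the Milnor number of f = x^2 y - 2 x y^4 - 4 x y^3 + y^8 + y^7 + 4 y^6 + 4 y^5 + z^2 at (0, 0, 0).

Type D_{9}, Milnor number mu = 9.

The Hessian of f at 0 is [[0, 0, 0], [0, 0, 0], [0, 0, 2]] with rank 1, so corank 2. A Groebner basis of the Jacobian ideal J(f) in C{x,y,z} is {x^2*y^2 - 12*x^2*y/11 + 4*x^2/11 + 32*x*y^2/11 - 80*x*y/11 + 160*y^3/11, -8*x^2*y/33 - x^2/33 + x*y^3 - 10*x*y^2/11 + 64*x*y/33 - 128*y^3/33, -x*y + y^4 + 2*y^3, x^3 - 76*x^2*y/33 + 40*x^2/33 + 48*x*y^2/11 - 448*x*y/33 + 896*y^3/33, z}; counting standard monomials gives mu = 9. Corank 2; j^3 = x^2*y has shape L^2 M (L != M), so D-series; mu = 9 gives D_9.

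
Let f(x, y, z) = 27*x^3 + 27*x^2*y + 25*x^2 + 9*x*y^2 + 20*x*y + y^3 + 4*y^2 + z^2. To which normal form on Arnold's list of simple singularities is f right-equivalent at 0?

A_2

The Hessian of f at 0 has rank 2. Corank 1: A-series; mu = 2 gives A_2.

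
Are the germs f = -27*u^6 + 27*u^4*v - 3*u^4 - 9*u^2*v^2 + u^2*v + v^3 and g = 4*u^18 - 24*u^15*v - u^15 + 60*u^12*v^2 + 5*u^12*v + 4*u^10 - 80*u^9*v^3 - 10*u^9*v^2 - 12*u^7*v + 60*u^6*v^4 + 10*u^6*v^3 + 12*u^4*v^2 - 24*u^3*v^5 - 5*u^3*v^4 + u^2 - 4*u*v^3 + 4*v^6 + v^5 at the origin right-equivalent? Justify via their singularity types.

The Hessian of f at 0 is [[0, 0], [0, 0]] with rank 0, so corank 2. A Groebner basis of the Jacobian ideal J(f) in C{u,v} is {v^3, u^2 + 3*v^2, u*v}; counting standard monomials gives mu = 4. Corank 2; j^3 = v*(u^2 + v^2) splits into three distinct lines over C (the quadratic factor has nonzero discriminant), so D_4. The Hessian of g at 0 is [[2, 0], [0, 0]] with rank 1, so corank 1. A Groebner basis of the Jacobian ideal J(g) in C{u,v} is {-u/2 + v^3, u^2, u*v}; counting standard monomials gives mu = 4. Corank 1: A-series; mu = 4 gives A_4. f is D_4 but g is A_4, hence not right-equivalent.

No.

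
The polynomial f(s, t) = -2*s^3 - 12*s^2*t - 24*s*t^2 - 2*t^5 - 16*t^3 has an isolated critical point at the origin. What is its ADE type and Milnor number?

The Hessian of f at 0 is [[0, 0], [0, 0]] with rank 0, so corank 2. A Groebner basis of the Jacobian ideal J(f) in C{s,t} is {t^4, s^2 + 4*s*t + 4*t^2}; counting standard monomials gives mu = 8. Corank 2; j^3 = -2*(s + 2*t)^3 is a perfect cube, so E-series; the 5-jet and mu = 8 give E_8.

Type E8, Milnor number mu = 8.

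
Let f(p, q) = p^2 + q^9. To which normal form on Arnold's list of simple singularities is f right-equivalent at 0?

The Hessian of f at 0 is [[2, 0], [0, 0]] with rank 1, so corank 1. A Groebner basis of the Jacobian ideal J(f) in C{p,q} is {q^8, p}; counting standard monomials gives mu = 8. Corank 1: A-series; mu = 8 gives A_8.

A_{8}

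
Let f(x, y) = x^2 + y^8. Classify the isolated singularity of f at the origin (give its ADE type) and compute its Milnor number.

Type A_{7}, Milnor number mu = 7.

The Hessian of f at 0 has rank 1. Corank 1: A-series; mu = 7 gives A_7.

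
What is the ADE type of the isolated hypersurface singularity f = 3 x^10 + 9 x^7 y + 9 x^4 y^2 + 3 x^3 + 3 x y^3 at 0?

The Hessian of f at 0 has rank 0. Corank 2; j^3 = 3*x^3 is a perfect cube, so E-series; the 4-jet and mu = 7 give E_7.

E_7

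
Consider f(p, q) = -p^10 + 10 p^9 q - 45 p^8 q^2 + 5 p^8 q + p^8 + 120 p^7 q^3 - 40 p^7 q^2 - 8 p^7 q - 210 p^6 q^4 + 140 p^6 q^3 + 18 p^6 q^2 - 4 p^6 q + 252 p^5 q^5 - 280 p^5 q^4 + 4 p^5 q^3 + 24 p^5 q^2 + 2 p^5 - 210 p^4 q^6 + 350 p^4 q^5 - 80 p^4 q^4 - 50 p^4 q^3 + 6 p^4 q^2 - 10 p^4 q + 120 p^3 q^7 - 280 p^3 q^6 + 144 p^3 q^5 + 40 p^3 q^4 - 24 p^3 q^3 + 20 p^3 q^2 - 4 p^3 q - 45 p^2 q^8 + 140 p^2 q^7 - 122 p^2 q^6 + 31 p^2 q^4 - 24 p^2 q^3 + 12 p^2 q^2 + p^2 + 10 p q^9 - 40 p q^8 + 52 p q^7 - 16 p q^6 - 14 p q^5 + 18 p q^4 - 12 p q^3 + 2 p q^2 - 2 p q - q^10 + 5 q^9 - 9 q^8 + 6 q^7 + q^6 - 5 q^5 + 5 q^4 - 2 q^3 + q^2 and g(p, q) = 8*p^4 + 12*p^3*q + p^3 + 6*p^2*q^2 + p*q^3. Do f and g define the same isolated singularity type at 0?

The Hessian of f at 0 is [[2, -2], [-2, 2]] with rank 1, so corank 1. A Groebner basis of the Jacobian ideal J(f) in C{p,q} is {p^2 - 2*p*q - p + q, p + q^2 - q}; counting standard monomials gives mu = 4. Corank 1: A-series; mu = 4 gives A_4. The Hessian of g at 0 is [[0, 0], [0, 0]] with rank 0, so corank 2. A Groebner basis of the Jacobian ideal J(g) in C{p,q} is {3*p^2/4 + q^4 + q^3/4, p^3, p^2*q - p^2/4 - q^3/12, p^2 + p*q^2 + q^3/3}; counting standard monomials gives mu = 7. Corank 2; j^3 = p^3 is a perfect cube, so E-series; the 4-jet and mu = 7 give E_7. f is A_4 but g is E_7, hence not right-equivalent.

No.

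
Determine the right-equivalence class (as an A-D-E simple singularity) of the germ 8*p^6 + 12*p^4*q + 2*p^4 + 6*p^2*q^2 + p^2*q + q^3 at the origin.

D_{4}

The Hessian of f at 0 has rank 0. Corank 2; j^3 = q*(p^2 + q^2) splits into three distinct lines over C (the quadratic factor has nonzero discriminant), so D_4.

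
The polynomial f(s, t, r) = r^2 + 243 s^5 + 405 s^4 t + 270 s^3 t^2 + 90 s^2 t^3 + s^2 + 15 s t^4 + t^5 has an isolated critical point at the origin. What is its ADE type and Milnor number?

Type A4, Milnor number mu = 4.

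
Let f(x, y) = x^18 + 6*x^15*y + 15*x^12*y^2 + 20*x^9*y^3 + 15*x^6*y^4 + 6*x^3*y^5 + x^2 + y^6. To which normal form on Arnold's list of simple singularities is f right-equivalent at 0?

A_{5}

The Hessian of f at 0 has rank 1. Corank 1: A-series; mu = 5 gives A_5.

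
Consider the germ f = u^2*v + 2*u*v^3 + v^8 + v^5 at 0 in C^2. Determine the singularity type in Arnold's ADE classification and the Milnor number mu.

Type D9, Milnor number mu = 9.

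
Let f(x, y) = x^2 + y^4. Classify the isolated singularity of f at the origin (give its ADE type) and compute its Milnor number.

Type A_{3}, Milnor number mu = 3.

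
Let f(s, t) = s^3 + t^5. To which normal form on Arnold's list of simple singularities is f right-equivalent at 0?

E8

The Hessian of f at 0 has rank 0. Corank 2; j^3 = s^3 is a perfect cube, so E-series; the 5-jet and mu = 8 give E_8.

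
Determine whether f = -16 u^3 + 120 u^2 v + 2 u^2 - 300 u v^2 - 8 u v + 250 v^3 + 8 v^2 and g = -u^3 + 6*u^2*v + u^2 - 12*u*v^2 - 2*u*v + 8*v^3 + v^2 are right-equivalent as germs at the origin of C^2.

Yes.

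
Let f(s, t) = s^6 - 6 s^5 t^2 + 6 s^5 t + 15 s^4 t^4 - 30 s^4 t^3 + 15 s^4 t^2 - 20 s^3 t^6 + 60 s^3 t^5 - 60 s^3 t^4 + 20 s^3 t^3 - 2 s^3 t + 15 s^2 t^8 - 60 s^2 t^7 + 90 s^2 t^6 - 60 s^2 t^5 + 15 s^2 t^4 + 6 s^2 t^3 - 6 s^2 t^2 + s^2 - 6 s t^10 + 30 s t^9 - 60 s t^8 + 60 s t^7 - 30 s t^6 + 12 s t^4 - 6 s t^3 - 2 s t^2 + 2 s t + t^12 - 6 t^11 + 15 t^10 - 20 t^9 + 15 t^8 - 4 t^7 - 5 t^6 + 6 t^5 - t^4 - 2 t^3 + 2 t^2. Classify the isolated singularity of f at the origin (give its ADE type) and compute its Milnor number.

The Hessian of f at 0 has rank 2. Corank 0: nondegenerate Morse point, so A_1.

Type A_1, Milnor number mu = 1.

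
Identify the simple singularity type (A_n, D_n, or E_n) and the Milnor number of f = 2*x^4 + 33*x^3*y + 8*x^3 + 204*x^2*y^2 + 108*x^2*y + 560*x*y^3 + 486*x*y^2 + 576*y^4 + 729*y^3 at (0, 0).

Type E_7, Milnor number mu = 7.

The Hessian of f at 0 has rank 0. Corank 2; j^3 = (2*x + 9*y)^3 is a perfect cube, so E-series; the 4-jet and mu = 7 give E_7.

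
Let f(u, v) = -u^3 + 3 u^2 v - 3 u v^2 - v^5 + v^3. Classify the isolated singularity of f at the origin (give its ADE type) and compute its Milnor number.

Type E_{8}, Milnor number mu = 8.

The Hessian of f at 0 has rank 0. Corank 2; j^3 = -(u - v)^3 is a perfect cube, so E-series; the 5-jet and mu = 8 give E_8.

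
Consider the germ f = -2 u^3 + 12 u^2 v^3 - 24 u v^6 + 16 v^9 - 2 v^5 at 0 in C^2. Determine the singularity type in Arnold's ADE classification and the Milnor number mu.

The Hessian of f at 0 is [[0, 0], [0, 0]] with rank 0, so corank 2. A Groebner basis of the Jacobian ideal J(f) in C{u,v} is {-u^2/4 + u*v^3, v^4, u^3, u^2*v}; counting standard monomials gives mu = 8. Corank 2; j^3 = -2*u^3 is a perfect cube, so E-series; the 5-jet and mu = 8 give E_8.

Type E_8, Milnor number mu = 8.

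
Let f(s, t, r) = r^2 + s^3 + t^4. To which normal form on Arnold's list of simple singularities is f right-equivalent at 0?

E_{6}

The Hessian of f at 0 is [[0, 0, 0], [0, 0, 0], [0, 0, 2]] with rank 1, so corank 2. A Groebner basis of the Jacobian ideal J(f) in C{s,t,r} is {t^3, s^2, r}; counting standard monomials gives mu = 6. Corank 2; j^3 = s^3 is a perfect cube, so E-series; the 4-jet and mu = 6 give E_6.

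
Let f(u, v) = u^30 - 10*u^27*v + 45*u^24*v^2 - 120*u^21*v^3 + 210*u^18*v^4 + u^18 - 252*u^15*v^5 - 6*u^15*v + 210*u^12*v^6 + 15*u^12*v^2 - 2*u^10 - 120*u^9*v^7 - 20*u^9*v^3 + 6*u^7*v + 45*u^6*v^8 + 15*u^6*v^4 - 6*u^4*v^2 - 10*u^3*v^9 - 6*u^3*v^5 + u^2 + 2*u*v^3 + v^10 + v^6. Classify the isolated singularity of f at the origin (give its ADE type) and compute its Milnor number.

The Hessian of f at 0 is [[2, 0], [0, 0]] with rank 1, so corank 1. A Groebner basis of the Jacobian ideal J(f) in C{u,v} is {u^3, u + v^3}; counting standard monomials gives mu = 9. Corank 1: A-series; mu = 9 gives A_9.

Type A_9, Milnor number mu = 9.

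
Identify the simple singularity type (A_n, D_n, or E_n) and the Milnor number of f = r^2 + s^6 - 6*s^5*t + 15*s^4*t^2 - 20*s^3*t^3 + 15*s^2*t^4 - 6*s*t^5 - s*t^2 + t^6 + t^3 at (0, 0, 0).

Type D_{7}, Milnor number mu = 7.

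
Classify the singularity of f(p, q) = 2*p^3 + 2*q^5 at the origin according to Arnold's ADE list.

E_{8}

The Hessian of f at 0 has rank 0. Corank 2; j^3 = 2*p^3 is a perfect cube, so E-series; the 5-jet and mu = 8 give E_8.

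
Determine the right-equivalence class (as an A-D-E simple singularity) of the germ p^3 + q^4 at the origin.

E6

The Hessian of f at 0 has rank 0. Corank 2; j^3 = p^3 is a perfect cube, so E-series; the 4-jet and mu = 6 give E_6.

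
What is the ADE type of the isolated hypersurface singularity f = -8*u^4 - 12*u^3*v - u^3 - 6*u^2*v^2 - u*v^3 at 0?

E_{7}

The Hessian of f at 0 has rank 0. Corank 2; j^3 = -u^3 is a perfect cube, so E-series; the 4-jet and mu = 7 give E_7.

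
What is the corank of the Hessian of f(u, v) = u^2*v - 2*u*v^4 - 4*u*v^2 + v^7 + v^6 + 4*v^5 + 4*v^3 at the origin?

Hessian at 0 has rank 0.

2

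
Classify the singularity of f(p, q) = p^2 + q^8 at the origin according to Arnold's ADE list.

A7

The Hessian of f at 0 has rank 1. Corank 1: A-series; mu = 7 gives A_7.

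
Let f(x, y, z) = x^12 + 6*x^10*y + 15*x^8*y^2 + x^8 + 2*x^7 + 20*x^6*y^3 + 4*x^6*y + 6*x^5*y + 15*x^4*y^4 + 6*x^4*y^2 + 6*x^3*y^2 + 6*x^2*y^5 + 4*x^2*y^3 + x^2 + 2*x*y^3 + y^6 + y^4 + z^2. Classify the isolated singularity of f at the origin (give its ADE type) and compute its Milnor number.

The Hessian of f at 0 is [[2, 0, 0], [0, 0, 0], [0, 0, 2]] with rank 2, so corank 1. A Groebner basis of the Jacobian ideal J(f) in C{x,y,z} is {y^3, x, z}; counting standard monomials gives mu = 3. Corank 1: A-series; mu = 3 gives A_3.

Type A_3, Milnor number mu = 3.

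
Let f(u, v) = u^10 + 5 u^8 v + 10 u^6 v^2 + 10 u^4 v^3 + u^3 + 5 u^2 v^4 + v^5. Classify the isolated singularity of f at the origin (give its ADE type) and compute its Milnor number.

Type E_{8}, Milnor number mu = 8.

The Hessian of f at 0 is [[0, 0], [0, 0]] with rank 0, so corank 2. A Groebner basis of the Jacobian ideal J(f) in C{u,v} is {v^4, u^2}; counting standard monomials gives mu = 8. Corank 2; j^3 = u^3 is a perfect cube, so E-series; the 5-jet and mu = 8 give E_8.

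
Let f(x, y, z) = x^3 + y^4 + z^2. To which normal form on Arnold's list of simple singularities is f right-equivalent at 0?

E_{6}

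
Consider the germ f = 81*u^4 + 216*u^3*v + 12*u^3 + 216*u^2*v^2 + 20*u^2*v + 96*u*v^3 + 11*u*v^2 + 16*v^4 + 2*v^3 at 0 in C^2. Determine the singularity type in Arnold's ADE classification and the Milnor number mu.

Type D_5, Milnor number mu = 5.

The Hessian of f at 0 is [[0, 0], [0, 0]] with rank 0, so corank 2. A Groebner basis of the Jacobian ideal J(f) in C{u,v} is {u*v^2 + 2*u*v/3 + v^2/3, -4*u*v/3 + v^3 - 2*v^2/3, u^2 + 7*u*v/6 + v^2/3}; counting standard monomials gives mu = 5. Corank 2; j^3 = (2*u + v)^2*(3*u + 2*v) has shape L^2 M (L != M), so D-series; mu = 5 gives D_5.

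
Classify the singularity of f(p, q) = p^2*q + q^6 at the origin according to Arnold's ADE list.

The Hessian of f at 0 has rank 0. Corank 2; j^3 = p^2*q has shape L^2 M (L != M), so D-series; mu = 7 gives D_7.

D7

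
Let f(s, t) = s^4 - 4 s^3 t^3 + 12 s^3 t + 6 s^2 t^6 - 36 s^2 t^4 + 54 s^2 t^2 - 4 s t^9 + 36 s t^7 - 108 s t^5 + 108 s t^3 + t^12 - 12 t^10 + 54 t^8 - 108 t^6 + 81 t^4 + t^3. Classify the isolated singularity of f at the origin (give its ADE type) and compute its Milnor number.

Type E_{6}, Milnor number mu = 6.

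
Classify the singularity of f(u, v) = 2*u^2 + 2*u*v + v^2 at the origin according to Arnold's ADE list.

A1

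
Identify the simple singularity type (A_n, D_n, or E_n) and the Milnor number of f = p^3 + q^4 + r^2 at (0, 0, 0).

Type E6, Milnor number mu = 6.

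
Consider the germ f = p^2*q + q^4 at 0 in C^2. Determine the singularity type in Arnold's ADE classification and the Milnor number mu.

Type D5, Milnor number mu = 5.

The Hessian of f at 0 has rank 0. Corank 2; j^3 = p^2*q has shape L^2 M (L != M), so D-series; mu = 5 gives D_5.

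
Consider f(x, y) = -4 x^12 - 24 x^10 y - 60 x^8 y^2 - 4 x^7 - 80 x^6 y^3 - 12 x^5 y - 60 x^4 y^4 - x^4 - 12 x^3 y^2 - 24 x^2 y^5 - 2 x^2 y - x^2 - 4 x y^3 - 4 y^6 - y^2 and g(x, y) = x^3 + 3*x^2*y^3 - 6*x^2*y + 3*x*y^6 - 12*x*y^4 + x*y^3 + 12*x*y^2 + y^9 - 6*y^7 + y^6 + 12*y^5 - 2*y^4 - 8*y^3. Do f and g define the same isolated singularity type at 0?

No.

The Hessian of f at 0 has rank 2. Corank 0: nondegenerate Morse point, so A_1. The Hessian of g at 0 has rank 0. Corank 2; j^3 = (x - 2*y)^3 is a perfect cube, so E-series; the 4-jet and mu = 7 give E_7. f is A_1 but g is E_7, hence not right-equivalent.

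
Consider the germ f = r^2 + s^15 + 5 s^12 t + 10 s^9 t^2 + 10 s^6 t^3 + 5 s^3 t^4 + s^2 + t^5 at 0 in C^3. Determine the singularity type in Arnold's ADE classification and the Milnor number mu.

The Hessian of f at 0 is [[2, 0, 0], [0, 0, 0], [0, 0, 2]] with rank 2, so corank 1. A Groebner basis of the Jacobian ideal J(f) in C{s,t,r} is {t^4, s, r}; counting standard monomials gives mu = 4. Corank 1: A-series; mu = 4 gives A_4.

Type A_4, Milnor number mu = 4.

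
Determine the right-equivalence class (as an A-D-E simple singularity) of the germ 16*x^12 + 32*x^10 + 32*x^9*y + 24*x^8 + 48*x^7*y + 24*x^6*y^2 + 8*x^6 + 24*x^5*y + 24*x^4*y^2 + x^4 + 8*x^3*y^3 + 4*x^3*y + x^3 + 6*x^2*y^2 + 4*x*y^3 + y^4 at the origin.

E6

The Hessian of f at 0 is [[0, 0], [0, 0]] with rank 0, so corank 2. A Groebner basis of the Jacobian ideal J(f) in C{x,y} is {y^4, x*y^2 + y^3/3, x^2}; counting standard monomials gives mu = 6. Corank 2; j^3 = x^3 is a perfect cube, so E-series; the 4-jet and mu = 6 give E_6.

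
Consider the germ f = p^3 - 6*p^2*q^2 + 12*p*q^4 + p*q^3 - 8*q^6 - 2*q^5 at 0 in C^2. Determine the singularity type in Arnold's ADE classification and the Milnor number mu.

The Hessian of f at 0 has rank 0. Corank 2; j^3 = p^3 is a perfect cube, so E-series; the 4-jet and mu = 7 give E_7.

Type E7, Milnor number mu = 7.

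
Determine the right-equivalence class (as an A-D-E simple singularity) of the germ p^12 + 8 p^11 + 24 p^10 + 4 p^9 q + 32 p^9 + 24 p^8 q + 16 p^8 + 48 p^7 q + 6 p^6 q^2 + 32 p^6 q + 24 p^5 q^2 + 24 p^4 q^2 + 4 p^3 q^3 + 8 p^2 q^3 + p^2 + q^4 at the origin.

A_3

The Hessian of f at 0 has rank 1. Corank 1: A-series; mu = 3 gives A_3.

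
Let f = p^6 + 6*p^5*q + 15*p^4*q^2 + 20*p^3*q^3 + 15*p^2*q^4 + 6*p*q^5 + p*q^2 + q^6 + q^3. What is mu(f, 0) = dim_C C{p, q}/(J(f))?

The Hessian of f at 0 has rank 0. Corank 2; j^3 = q^2*(p + q) has shape L^2 M (L != M), so D-series; mu = 7 gives D_7.

7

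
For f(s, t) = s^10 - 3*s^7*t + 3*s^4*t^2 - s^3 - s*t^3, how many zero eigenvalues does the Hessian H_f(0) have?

Hessian at 0 has rank 0.

2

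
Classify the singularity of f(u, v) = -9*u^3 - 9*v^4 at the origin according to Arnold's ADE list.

The Hessian of f at 0 is [[0, 0], [0, 0]] with rank 0, so corank 2. A Groebner basis of the Jacobian ideal J(f) in C{u,v} is {v^3, u^2}; counting standard monomials gives mu = 6. Corank 2; j^3 = -9*u^3 is a perfect cube, so E-series; the 4-jet and mu = 6 give E_6.

E_6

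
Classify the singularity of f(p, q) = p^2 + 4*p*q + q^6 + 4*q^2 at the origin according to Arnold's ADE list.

A_5

The Hessian of f at 0 is [[2, 4], [4, 8]] with rank 1, so corank 1. A Groebner basis of the Jacobian ideal J(f) in C{p,q} is {q^5, p + 2*q}; counting standard monomials gives mu = 5. Corank 1: A-series; mu = 5 gives A_5.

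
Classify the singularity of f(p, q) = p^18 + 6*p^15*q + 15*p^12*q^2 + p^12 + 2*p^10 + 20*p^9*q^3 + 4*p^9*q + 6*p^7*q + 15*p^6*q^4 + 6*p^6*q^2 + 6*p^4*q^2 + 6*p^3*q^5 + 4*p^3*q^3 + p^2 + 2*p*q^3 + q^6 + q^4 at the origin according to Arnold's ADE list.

The Hessian of f at 0 has rank 1. Corank 1: A-series; mu = 3 gives A_3.

A_{3}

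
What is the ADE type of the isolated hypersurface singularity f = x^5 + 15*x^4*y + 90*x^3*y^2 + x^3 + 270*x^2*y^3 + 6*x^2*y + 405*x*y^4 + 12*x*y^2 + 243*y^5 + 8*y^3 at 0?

E_{8}

The Hessian of f at 0 has rank 0. Corank 2; j^3 = (x + 2*y)^3 is a perfect cube, so E-series; the 5-jet and mu = 8 give E_8.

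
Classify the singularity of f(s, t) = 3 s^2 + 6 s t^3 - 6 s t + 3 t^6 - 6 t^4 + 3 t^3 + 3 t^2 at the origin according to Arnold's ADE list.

A_{2}

The Hessian of f at 0 is [[6, -6], [-6, 6]] with rank 1, so corank 1. A Groebner basis of the Jacobian ideal J(f) in C{s,t} is {t^2, s - t}; counting standard monomials gives mu = 2. Corank 1: A-series; mu = 2 gives A_2.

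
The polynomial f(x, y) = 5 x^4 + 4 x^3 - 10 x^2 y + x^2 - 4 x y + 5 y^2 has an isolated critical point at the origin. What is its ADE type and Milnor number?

Type A_1, Milnor number mu = 1.

The Hessian of f at 0 is [[2, -4], [-4, 10]] with rank 2, so corank 0. A Groebner basis of the Jacobian ideal J(f) in C{x,y} is {x, y}; counting standard monomials gives mu = 1. Corank 0: nondegenerate Morse point, so A_1.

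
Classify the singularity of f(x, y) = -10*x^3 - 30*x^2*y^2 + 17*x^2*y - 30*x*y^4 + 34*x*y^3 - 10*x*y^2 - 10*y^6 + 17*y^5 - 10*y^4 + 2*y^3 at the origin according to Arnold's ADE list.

The Hessian of f at 0 has rank 0. Corank 2; j^3 = -(2*x - y)*(5*x^2 - 6*x*y + 2*y^2) splits into three distinct lines over C (the quadratic factor has nonzero discriminant), so D_4.

D4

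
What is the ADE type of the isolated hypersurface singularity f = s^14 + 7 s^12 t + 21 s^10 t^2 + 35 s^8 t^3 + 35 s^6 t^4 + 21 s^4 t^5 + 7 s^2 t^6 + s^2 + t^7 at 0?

A_6

The Hessian of f at 0 is [[2, 0], [0, 0]] with rank 1, so corank 1. A Groebner basis of the Jacobian ideal J(f) in C{s,t} is {t^6, s}; counting standard monomials gives mu = 6. Corank 1: A-series; mu = 6 gives A_6.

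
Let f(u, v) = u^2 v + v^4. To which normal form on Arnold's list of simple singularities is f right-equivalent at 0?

D_5

The Hessian of f at 0 is [[0, 0], [0, 0]] with rank 0, so corank 2. A Groebner basis of the Jacobian ideal J(f) in C{u,v} is {u^3, u^2/4 + v^3, u*v}; counting standard monomials gives mu = 5. Corank 2; j^3 = u^2*v has shape L^2 M (L != M), so D-series; mu = 5 gives D_5.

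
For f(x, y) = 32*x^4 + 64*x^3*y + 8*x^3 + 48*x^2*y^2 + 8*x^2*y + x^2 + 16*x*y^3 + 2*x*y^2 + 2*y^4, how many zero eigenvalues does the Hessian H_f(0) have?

Hessian at 0 has rank 1.

1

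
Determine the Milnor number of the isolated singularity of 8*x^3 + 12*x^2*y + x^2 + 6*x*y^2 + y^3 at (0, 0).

The Hessian of f at 0 has rank 1. Corank 1: A-series; mu = 2 gives A_2.

2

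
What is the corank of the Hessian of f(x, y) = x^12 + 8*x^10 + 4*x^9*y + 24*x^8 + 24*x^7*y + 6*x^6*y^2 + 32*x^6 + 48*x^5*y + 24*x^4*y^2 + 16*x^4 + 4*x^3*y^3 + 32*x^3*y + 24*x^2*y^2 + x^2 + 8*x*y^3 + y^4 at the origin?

The Hessian at 0 is [[2, 0], [0, 0]] of rank 1; hence corank 1.

1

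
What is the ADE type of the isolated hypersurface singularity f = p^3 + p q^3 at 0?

E7

The Hessian of f at 0 has rank 0. Corank 2; j^3 = p^3 is a perfect cube, so E-series; the 4-jet and mu = 7 give E_7.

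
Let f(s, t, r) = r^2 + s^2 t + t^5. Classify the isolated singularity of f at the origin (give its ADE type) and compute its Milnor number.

Type D_{6}, Milnor number mu = 6.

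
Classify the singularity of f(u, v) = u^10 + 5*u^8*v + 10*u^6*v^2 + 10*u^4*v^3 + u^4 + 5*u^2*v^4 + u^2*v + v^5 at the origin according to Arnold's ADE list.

D_6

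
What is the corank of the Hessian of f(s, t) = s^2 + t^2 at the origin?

0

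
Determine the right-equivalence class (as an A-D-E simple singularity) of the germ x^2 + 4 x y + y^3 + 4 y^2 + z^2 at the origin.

A_2

The Hessian of f at 0 has rank 2. Corank 1: A-series; mu = 2 gives A_2.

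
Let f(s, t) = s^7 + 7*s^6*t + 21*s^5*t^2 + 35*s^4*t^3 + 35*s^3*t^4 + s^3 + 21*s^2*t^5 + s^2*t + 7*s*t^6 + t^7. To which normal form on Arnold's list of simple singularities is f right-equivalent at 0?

The Hessian of f at 0 is [[0, 0], [0, 0]] with rank 0, so corank 2. A Groebner basis of the Jacobian ideal J(f) in C{s,t} is {-s*t/7 + t^6, s*t^2, s^2 + s*t}; counting standard monomials gives mu = 8. Corank 2; j^3 = s^2*(s + t) has shape L^2 M (L != M), so D-series; mu = 8 gives D_8.

D_8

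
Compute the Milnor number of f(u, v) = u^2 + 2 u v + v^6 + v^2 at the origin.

5

The Hessian of f at 0 has rank 1. Corank 1: A-series; mu = 5 gives A_5.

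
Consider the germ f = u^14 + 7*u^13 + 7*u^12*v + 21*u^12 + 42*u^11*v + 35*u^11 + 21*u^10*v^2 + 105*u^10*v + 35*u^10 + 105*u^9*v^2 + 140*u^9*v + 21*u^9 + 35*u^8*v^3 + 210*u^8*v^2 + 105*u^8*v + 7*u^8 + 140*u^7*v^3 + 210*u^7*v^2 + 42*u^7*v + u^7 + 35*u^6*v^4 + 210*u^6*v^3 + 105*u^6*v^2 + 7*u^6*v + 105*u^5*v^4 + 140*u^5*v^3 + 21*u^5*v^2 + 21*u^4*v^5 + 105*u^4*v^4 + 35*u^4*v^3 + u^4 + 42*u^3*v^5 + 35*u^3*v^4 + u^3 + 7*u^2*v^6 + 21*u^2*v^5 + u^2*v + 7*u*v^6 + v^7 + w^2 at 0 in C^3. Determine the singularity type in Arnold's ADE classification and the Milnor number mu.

The Hessian of f at 0 has rank 1. Corank 2; j^3 = u^2*(u + v) has shape L^2 M (L != M), so D-series; mu = 8 gives D_8.

Type D_8, Milnor number mu = 8.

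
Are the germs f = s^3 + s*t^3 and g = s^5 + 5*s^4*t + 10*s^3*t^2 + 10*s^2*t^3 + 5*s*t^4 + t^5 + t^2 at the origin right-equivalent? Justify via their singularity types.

No.

The Hessian of f at 0 is [[0, 0], [0, 0]] with rank 0, so corank 2. A Groebner basis of the Jacobian ideal J(f) in C{s,t} is {s^3, s*t^2, 3*s^2 + t^3}; counting standard monomials gives mu = 7. Corank 2; j^3 = s^3 is a perfect cube, so E-series; the 4-jet and mu = 7 give E_7. The Hessian of g at 0 is [[0, 0], [0, 2]] with rank 1, so corank 1. A Groebner basis of the Jacobian ideal J(g) in C{s,t} is {s^4, t}; counting standard monomials gives mu = 4. Corank 1: A-series; mu = 4 gives A_4. f is E_7 but g is A_4, hence not right-equivalent.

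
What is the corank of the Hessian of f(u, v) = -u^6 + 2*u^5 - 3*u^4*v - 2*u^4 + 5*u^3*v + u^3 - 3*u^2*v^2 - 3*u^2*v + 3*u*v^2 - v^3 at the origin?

2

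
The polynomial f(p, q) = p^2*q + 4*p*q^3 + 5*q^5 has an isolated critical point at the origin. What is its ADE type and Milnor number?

Type D6, Milnor number mu = 6.

The Hessian of f at 0 is [[0, 0], [0, 0]] with rank 0, so corank 2. A Groebner basis of the Jacobian ideal J(f) in C{p,q} is {p^3, p^2*q, -2*p^2 + p*q^2, p*q/2 + q^3}; counting standard monomials gives mu = 6. Corank 2; j^3 = p^2*q has shape L^2 M (L != M), so D-series; mu = 6 gives D_6.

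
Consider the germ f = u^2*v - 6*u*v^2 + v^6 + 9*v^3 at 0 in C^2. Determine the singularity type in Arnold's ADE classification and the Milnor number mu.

Type D_{7}, Milnor number mu = 7.

The Hessian of f at 0 has rank 0. Corank 2; j^3 = v*(u - 3*v)^2 has shape L^2 M (L != M), so D-series; mu = 7 gives D_7.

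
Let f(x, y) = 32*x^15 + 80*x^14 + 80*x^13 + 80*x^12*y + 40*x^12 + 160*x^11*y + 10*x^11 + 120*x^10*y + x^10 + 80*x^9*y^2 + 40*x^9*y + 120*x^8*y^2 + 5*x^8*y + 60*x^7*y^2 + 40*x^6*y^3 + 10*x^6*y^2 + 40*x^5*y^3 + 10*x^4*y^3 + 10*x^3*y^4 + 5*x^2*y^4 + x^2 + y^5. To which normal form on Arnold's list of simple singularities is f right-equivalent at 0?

The Hessian of f at 0 has rank 1. Corank 1: A-series; mu = 4 gives A_4.

A_4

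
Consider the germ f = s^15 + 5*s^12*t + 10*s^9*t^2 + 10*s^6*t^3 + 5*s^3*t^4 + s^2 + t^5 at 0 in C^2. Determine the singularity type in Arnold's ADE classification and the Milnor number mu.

Type A_{4}, Milnor number mu = 4.

The Hessian of f at 0 has rank 1. Corank 1: A-series; mu = 4 gives A_4.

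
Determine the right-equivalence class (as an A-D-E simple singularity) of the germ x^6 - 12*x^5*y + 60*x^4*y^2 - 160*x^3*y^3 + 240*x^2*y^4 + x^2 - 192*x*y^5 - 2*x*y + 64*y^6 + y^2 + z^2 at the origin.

A_{5}

The Hessian of f at 0 is [[2, -2, 0], [-2, 2, 0], [0, 0, 2]] with rank 2, so corank 1. A Groebner basis of the Jacobian ideal J(f) in C{x,y,z} is {y^5, x - y, z}; counting standard monomials gives mu = 5. Corank 1: A-series; mu = 5 gives A_5.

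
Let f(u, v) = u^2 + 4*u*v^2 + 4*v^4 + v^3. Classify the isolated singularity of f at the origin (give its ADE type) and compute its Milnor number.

The Hessian of f at 0 is [[2, 0], [0, 0]] with rank 1, so corank 1. A Groebner basis of the Jacobian ideal J(f) in C{u,v} is {v^2, u}; counting standard monomials gives mu = 2. Corank 1: A-series; mu = 2 gives A_2.

Type A_2, Milnor number mu = 2.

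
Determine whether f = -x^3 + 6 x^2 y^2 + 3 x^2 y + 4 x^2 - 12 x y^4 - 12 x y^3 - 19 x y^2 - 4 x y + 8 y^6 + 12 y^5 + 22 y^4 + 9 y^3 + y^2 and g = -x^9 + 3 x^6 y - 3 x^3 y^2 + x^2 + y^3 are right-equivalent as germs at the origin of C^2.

The Hessian of f at 0 has rank 1. Corank 1: A-series; mu = 2 gives A_2. The Hessian of g at 0 has rank 1. Corank 1: A-series; mu = 2 gives A_2. Both have type A_2, hence right-equivalent.

Yes.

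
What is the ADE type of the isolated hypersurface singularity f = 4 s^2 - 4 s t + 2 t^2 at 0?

The Hessian of f at 0 is [[8, -4], [-4, 4]] with rank 2, so corank 0. A Groebner basis of the Jacobian ideal J(f) in C{s,t} is {s, t}; counting standard monomials gives mu = 1. Corank 0: nondegenerate Morse point, so A_1.

A_1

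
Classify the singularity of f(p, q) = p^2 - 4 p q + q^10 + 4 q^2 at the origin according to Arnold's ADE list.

The Hessian of f at 0 has rank 1. Corank 1: A-series; mu = 9 gives A_9.

A9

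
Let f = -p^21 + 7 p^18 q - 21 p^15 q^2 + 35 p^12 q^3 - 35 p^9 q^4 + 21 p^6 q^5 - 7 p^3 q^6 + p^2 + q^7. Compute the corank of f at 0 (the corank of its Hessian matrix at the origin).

Hessian at 0 has rank 1.

1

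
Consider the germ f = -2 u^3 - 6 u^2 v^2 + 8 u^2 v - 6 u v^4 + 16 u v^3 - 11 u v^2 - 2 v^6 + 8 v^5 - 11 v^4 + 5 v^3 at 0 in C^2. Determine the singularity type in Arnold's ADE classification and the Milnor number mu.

Type D_{4}, Milnor number mu = 4.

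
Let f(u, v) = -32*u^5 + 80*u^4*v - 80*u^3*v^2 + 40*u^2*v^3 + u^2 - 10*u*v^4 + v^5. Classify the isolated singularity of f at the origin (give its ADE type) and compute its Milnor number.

Type A_{4}, Milnor number mu = 4.

The Hessian of f at 0 has rank 1. Corank 1: A-series; mu = 4 gives A_4.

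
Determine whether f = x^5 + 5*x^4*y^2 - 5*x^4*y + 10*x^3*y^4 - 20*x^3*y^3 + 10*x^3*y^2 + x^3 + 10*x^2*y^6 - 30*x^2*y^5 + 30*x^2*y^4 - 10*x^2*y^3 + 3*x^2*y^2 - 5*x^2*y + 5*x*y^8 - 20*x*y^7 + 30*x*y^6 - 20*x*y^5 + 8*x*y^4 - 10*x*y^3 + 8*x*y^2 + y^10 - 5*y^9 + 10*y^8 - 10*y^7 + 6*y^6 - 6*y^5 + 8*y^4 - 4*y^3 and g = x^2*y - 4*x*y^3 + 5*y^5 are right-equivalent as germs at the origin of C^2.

The Hessian of f at 0 is [[0, 0], [0, 0]] with rank 0, so corank 2. A Groebner basis of the Jacobian ideal J(f) in C{x,y} is {x^3 + 7*x^2 - 20*x*y + 12*y^2, x^2*y + 4*x^2 - 12*x*y + 8*y^2, 9*x^2/4 + x*y^2 - 7*x*y + 5*y^2, 5*x^2/4 - 4*x*y + y^3 + 3*y^2}; counting standard monomials gives mu = 6. Corank 2; j^3 = (x - 2*y)^2*(x - y) has shape L^2 M (L != M), so D-series; mu = 6 gives D_6. The Hessian of g at 0 is [[0, 0], [0, 0]] with rank 0, so corank 2. A Groebner basis of the Jacobian ideal J(g) in C{x,y} is {x^3, x^2*y, 2*x^2 + x*y^2, -x*y/2 + y^3}; counting standard monomials gives mu = 6. Corank 2; j^3 = x^2*y has shape L^2 M (L != M), so D-series; mu = 6 gives D_6. Both have type D_6, hence right-equivalent.

Yes.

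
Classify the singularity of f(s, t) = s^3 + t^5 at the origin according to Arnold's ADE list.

E8

The Hessian of f at 0 has rank 0. Corank 2; j^3 = s^3 is a perfect cube, so E-series; the 5-jet and mu = 8 give E_8.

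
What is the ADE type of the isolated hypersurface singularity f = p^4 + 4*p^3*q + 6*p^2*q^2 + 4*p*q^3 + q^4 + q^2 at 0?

A_3

The Hessian of f at 0 has rank 1. Corank 1: A-series; mu = 3 gives A_3.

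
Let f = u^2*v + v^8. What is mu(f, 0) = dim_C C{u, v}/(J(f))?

9

The Hessian of f at 0 has rank 0. Corank 2; j^3 = u^2*v has shape L^2 M (L != M), so D-series; mu = 9 gives D_9.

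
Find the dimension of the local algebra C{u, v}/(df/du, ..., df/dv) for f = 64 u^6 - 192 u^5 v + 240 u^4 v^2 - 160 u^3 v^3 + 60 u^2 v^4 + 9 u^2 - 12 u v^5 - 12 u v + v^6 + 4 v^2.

5

The Hessian of f at 0 has rank 1. Corank 1: A-series; mu = 5 gives A_5.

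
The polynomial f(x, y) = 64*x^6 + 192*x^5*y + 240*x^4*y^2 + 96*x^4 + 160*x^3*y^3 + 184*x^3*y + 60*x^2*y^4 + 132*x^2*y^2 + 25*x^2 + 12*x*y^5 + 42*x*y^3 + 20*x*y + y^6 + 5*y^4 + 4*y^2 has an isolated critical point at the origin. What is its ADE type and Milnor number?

Type A_3, Milnor number mu = 3.

The Hessian of f at 0 is [[50, 20], [20, 8]] with rank 1, so corank 1. A Groebner basis of the Jacobian ideal J(f) in C{x,y} is {y^3, x + 2*y/5}; counting standard monomials gives mu = 3. Corank 1: A-series; mu = 3 gives A_3.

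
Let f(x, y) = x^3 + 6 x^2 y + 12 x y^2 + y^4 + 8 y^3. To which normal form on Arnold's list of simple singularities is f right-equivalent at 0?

The Hessian of f at 0 has rank 0. Corank 2; j^3 = (x + 2*y)^3 is a perfect cube, so E-series; the 4-jet and mu = 6 give E_6.

E6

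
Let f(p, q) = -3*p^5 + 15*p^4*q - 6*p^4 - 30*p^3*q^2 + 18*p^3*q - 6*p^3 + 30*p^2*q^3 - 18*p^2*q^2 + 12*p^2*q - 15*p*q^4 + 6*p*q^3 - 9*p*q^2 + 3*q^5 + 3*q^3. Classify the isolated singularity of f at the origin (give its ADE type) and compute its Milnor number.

The Hessian of f at 0 is [[0, 0], [0, 0]] with rank 0, so corank 2. A Groebner basis of the Jacobian ideal J(f) in C{p,q} is {q^3, p^2 - 3*q^2/2, p*q - 3*q^2/2}; counting standard monomials gives mu = 4. Corank 2; j^3 = -3*(p - q)*(2*p^2 - 2*p*q + q^2) splits into three distinct lines over C (the quadratic factor has nonzero discriminant), so D_4.

Type D_{4}, Milnor number mu = 4.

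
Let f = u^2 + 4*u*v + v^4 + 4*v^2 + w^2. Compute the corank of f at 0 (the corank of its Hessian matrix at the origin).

1

The Hessian at 0 is [[2, 4, 0], [4, 8, 0], [0, 0, 2]] of rank 2; hence corank 1.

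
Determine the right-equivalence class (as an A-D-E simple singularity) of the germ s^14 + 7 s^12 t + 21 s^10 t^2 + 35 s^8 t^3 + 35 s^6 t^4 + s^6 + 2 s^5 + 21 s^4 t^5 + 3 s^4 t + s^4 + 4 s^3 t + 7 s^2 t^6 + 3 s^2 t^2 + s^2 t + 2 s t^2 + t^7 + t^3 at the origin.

D_8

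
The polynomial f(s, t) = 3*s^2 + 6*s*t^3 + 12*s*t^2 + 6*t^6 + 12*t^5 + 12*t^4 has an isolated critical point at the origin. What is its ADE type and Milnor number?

Type A_{5}, Milnor number mu = 5.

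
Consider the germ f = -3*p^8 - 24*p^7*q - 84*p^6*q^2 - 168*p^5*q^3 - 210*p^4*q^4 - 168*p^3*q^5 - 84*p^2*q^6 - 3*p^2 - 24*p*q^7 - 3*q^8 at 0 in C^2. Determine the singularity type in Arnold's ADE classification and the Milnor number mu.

The Hessian of f at 0 is [[-6, 0], [0, 0]] with rank 1, so corank 1. A Groebner basis of the Jacobian ideal J(f) in C{p,q} is {q^7, p}; counting standard monomials gives mu = 7. Corank 1: A-series; mu = 7 gives A_7.

Type A7, Milnor number mu = 7.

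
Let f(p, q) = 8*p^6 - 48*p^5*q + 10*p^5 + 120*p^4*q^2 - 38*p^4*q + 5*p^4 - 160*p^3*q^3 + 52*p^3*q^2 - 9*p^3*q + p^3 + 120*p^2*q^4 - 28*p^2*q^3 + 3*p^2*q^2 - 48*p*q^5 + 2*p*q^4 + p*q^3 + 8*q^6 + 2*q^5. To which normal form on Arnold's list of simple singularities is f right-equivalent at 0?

E_7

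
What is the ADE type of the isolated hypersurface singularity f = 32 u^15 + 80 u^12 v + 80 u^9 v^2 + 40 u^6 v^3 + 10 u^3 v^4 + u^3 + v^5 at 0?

E_{8}

The Hessian of f at 0 is [[0, 0], [0, 0]] with rank 0, so corank 2. A Groebner basis of the Jacobian ideal J(f) in C{u,v} is {v^4, u^2}; counting standard monomials gives mu = 8. Corank 2; j^3 = u^3 is a perfect cube, so E-series; the 5-jet and mu = 8 give E_8.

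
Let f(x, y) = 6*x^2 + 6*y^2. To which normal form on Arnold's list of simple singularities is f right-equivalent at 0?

The Hessian of f at 0 is [[12, 0], [0, 12]] with rank 2, so corank 0. A Groebner basis of the Jacobian ideal J(f) in C{x,y} is {x, y}; counting standard monomials gives mu = 1. Corank 0: nondegenerate Morse point, so A_1.

A_1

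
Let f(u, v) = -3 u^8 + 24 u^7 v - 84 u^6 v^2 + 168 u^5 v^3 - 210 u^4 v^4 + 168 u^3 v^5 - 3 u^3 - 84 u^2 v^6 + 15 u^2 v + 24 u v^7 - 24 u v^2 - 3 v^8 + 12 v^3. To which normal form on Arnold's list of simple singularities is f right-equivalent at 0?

D_9

The Hessian of f at 0 is [[0, 0], [0, 0]] with rank 0, so corank 2. A Groebner basis of the Jacobian ideal J(f) in C{u,v} is {-u*v/8 + v^7 + v^2/4, u*v^2 - 2*v^3, u^2 - 3*u*v + 2*v^2}; counting standard monomials gives mu = 9. Corank 2; j^3 = -3*(u - 2*v)^2*(u - v) has shape L^2 M (L != M), so D-series; mu = 9 gives D_9.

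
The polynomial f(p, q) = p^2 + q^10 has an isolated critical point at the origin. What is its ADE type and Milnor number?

Type A9, Milnor number mu = 9.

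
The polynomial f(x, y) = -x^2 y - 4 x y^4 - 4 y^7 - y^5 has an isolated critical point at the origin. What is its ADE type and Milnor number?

Type D6, Milnor number mu = 6.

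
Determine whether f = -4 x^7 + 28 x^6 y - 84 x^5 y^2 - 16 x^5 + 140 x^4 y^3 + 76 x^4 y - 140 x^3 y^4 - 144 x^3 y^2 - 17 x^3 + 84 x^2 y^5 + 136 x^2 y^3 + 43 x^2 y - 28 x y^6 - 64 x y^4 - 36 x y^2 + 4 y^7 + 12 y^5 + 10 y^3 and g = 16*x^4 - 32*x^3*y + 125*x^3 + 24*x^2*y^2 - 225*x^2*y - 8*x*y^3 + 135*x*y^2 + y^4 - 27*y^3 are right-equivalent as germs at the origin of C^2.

No.

The Hessian of f at 0 is [[0, 0], [0, 0]] with rank 0, so corank 2. A Groebner basis of the Jacobian ideal J(f) in C{x,y} is {y^3, x^2 - 6*y^2/13, x*y - 9*y^2/13}; counting standard monomials gives mu = 4. Corank 2; j^3 = -(x - y)*(17*x^2 - 26*x*y + 10*y^2) splits into three distinct lines over C (the quadratic factor has nonzero discriminant), so D_4. The Hessian of g at 0 is [[0, 0], [0, 0]] with rank 0, so corank 2. A Groebner basis of the Jacobian ideal J(g) in C{x,y} is {y^4, x*y^2 - 17*y^3/30, x^2 - 6*x*y/5 + 9*y^2/25}; counting standard monomials gives mu = 6. Corank 2; j^3 = (5*x - 3*y)^3 is a perfect cube, so E-series; the 4-jet and mu = 6 give E_6. f is D_4 but g is E_6, hence not right-equivalent.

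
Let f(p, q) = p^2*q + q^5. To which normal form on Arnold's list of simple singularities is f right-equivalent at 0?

D6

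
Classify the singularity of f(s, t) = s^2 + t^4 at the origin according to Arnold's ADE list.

The Hessian of f at 0 is [[2, 0], [0, 0]] with rank 1, so corank 1. A Groebner basis of the Jacobian ideal J(f) in C{s,t} is {t^3, s}; counting standard monomials gives mu = 3. Corank 1: A-series; mu = 3 gives A_3.

A_{3}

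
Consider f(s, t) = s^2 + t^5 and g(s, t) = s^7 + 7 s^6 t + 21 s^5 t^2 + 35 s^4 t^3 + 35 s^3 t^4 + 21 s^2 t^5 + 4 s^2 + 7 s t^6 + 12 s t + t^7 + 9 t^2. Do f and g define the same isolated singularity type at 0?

No.

The Hessian of f at 0 is [[2, 0], [0, 0]] with rank 1, so corank 1. A Groebner basis of the Jacobian ideal J(f) in C{s,t} is {t^4, s}; counting standard monomials gives mu = 4. Corank 1: A-series; mu = 4 gives A_4. The Hessian of g at 0 is [[8, 12], [12, 18]] with rank 1, so corank 1. A Groebner basis of the Jacobian ideal J(g) in C{s,t} is {t^6, s + 3*t/2}; counting standard monomials gives mu = 6. Corank 1: A-series; mu = 6 gives A_6. f is A_4 but g is A_6, hence not right-equivalent.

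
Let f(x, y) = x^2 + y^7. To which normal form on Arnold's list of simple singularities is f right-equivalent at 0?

A_{6}

The Hessian of f at 0 is [[2, 0], [0, 0]] with rank 1, so corank 1. A Groebner basis of the Jacobian ideal J(f) in C{x,y} is {y^6, x}; counting standard monomials gives mu = 6. Corank 1: A-series; mu = 6 gives A_6.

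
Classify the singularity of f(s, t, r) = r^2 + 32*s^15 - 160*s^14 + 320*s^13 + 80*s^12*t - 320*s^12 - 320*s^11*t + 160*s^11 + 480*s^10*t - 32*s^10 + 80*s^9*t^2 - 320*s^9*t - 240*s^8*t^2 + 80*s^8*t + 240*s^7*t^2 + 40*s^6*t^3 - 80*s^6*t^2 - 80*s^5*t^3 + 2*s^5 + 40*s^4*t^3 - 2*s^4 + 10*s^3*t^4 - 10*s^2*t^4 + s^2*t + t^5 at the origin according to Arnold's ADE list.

D6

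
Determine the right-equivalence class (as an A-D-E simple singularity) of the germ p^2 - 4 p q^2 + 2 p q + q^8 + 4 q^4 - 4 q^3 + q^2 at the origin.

The Hessian of f at 0 has rank 1. Corank 1: A-series; mu = 7 gives A_7.

A_7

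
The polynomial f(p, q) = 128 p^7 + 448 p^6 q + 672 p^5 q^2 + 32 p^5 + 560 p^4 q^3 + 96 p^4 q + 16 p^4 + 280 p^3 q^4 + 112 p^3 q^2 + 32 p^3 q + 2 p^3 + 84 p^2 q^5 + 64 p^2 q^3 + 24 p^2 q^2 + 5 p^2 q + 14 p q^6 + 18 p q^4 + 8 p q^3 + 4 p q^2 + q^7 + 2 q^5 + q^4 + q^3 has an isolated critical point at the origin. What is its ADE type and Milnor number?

The Hessian of f at 0 is [[0, 0], [0, 0]] with rank 0, so corank 2. A Groebner basis of the Jacobian ideal J(f) in C{p,q} is {p*q^2 + p*q/8 + q^2/8, -p*q/8 + q^3 - q^2/8, p^2 + 3*p*q/2 + q^2/2}; counting standard monomials gives mu = 5. Corank 2; j^3 = (p + q)^2*(2*p + q) has shape L^2 M (L != M), so D-series; mu = 5 gives D_5.

Type D_{5}, Milnor number mu = 5.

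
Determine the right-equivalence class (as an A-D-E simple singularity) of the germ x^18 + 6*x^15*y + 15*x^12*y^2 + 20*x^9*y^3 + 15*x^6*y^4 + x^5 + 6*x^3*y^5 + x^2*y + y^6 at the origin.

D_7

The Hessian of f at 0 is [[0, 0], [0, 0]] with rank 0, so corank 2. A Groebner basis of the Jacobian ideal J(f) in C{x,y} is {x^2/6 + y^5, x^3, x*y}; counting standard monomials gives mu = 7. Corank 2; j^3 = x^2*y has shape L^2 M (L != M), so D-series; mu = 7 gives D_7.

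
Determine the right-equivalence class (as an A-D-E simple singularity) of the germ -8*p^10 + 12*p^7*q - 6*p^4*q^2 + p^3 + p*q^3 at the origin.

E7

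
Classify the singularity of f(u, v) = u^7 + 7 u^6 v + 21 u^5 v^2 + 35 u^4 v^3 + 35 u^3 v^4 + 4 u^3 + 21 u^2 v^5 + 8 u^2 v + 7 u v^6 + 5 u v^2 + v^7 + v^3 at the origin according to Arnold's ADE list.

The Hessian of f at 0 has rank 0. Corank 2; j^3 = (u + v)*(2*u + v)^2 has shape L^2 M (L != M), so D-series; mu = 8 gives D_8.

D_{8}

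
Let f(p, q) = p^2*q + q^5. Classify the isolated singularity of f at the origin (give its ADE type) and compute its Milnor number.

The Hessian of f at 0 is [[0, 0], [0, 0]] with rank 0, so corank 2. A Groebner basis of the Jacobian ideal J(f) in C{p,q} is {p^2/5 + q^4, p^3, p*q}; counting standard monomials gives mu = 6. Corank 2; j^3 = p^2*q has shape L^2 M (L != M), so D-series; mu = 6 gives D_6.

Type D6, Milnor number mu = 6.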